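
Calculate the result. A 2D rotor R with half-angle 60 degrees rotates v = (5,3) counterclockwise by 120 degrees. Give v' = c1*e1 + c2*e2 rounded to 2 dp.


Rotor R = cos(60deg) - sin(60deg)*e12
Rotation angle theta = 2 * 60 = 120 degrees
v' = R*v*~R rotates v by theta.
cos(120deg) = -0.5000, sin(120deg) = 0.8660
v'_1 = 5*cos(120deg) - 3*sin(120deg)
= 5*(-0.5000) - 3*0.8660
= -5.10
v'_2 = 5*sin(120deg) + 3*cos(120deg)
= 5*0.8660 + 3*(-0.5000)
= 2.83
v' = -5.10*e1 + 2.83*e2


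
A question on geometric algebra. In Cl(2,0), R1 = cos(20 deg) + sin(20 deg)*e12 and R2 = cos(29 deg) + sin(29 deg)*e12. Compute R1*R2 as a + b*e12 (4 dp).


Same-plane rotors commute and their half-angles add:
R1*R2 = cos(a1 + a2) + sin(a1 + a2)*e12.
a1 + a2 = 20 + 29 = 49 deg
cos(49 deg) = 0.6561
sin(49 deg) = 0.7547
R1*R2 = 0.6561 + 0.7547*e12


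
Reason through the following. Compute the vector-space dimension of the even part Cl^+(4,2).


Even subalgebra dimension = 2^(n-1)
n = 4 + 2 = 6
2^(6 - 1) = 2^5 = 32
Verification: sum of C(6,k) for even k = 1 + 15 + 15 + 1 = 32
Result = 32


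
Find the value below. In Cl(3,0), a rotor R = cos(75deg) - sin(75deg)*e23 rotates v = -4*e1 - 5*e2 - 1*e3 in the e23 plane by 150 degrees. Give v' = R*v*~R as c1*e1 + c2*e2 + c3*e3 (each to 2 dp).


Rotor R = cos(75deg) - sin(75deg)*e23
Rotation angle theta = 2 * 75 = 150 degrees in the e23 plane (e2 -> e3).
The component perpendicular to the plane (e1) is invariant: v'_1 = v1 = -4.00
cos(150deg) = -0.8660, sin(150deg) = 0.5000
v'_2 = v2*cos(theta) - v3*sin(theta) = -5*(-0.8660) - (-1)*0.5000 = 4.83
v'_3 = v2*sin(theta) + v3*cos(theta) = -5*0.5000 + (-1)*(-0.8660) = -1.63
v' = -4.00*e1 + 4.83*e2 - 1.63*e3


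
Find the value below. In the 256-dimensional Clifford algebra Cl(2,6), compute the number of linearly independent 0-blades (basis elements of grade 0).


Number of grade-k basis blades in Cl(p,q) with n = p + q is C(n, k).
n = 2 + 6 = 8
C(8, 0) = 8! / (0! * 8!)
= 40320 / (1 * 40320)
= 1


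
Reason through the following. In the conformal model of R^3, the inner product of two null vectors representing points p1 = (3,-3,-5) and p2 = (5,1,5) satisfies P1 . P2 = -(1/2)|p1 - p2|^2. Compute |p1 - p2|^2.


p1 - p2 = (-2, -4, -10)
|p1 - p2|^2 = (-2)^2 + (-4)^2 + (-10)^2
= 4 + 16 + 100
= 120


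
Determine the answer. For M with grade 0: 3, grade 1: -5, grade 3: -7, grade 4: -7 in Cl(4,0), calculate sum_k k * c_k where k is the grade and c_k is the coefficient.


Grade-weighted sum = sum of grade_k * coefficient_k
0*3 = 0
1*(-5) = -5
3*(-7) = -21
4*(-7) = -28
Total = 0 + (-5) + (-21) + (-28) = -54


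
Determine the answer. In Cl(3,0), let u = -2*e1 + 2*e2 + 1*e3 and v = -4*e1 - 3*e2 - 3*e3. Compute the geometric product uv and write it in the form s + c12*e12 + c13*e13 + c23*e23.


In Cl(3,0): e_i^2 = 1, e_ie_j = -e_je_i for i != j.
Scalar part = u . v = (-2)*(-4) + 2*(-3) + 1*(-3)
= 8 + (-6) + (-3) = -1
e12 coeff = (-2)*(-3) - 2*(-4) = 6 - (-8) = 14
e13 coeff = (-2)*(-3) - 1*(-4) = 6 - (-4) = 10
e23 coeff = 2*(-3) - 1*(-3) = -6 - (-3) = -3
uv = -1 + 14*e12 + 10*e13 - 3*e23


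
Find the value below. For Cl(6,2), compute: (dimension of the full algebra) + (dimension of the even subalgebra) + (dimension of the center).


n = 6 + 2 = 8
Total dim = 2^8 = 256
Even subalgebra dim = 2^7 = 128
n is even, so center dim = 1
Sum = 256 + 128 + 1 = 385


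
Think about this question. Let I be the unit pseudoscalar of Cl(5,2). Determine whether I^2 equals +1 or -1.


The pseudoscalar I = e1...e_n (product of all n generators) of Cl(p,q) satisfies I^2 = (-1)^(q + n(n-1)/2).
p = 5, q = 2, n = p + q = 7
n(n-1)/2 = 7 * 6 / 2 = 21
Exponent = q + n(n-1)/2 = 2 + 21 = 23
I^2 = (-1)^23 = -1


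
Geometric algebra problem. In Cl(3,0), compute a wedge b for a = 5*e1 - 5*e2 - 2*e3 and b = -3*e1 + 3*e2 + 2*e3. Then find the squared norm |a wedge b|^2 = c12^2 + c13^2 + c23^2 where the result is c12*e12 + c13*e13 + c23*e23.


a wedge b = (a1*b2 - a2*b1)*e12 + (a1*b3 - a3*b1)*e13 + (a2*b3 - a3*b2)*e23
e12 coeff: 5*3 - (-5)*(-3) = 15 - 15 = 0
e13 coeff: 5*2 - (-2)*(-3) = 10 - 6 = 4
e23 coeff: (-5)*2 - (-2)*3 = -10 - (-6) = -4
|a wedge b|^2 = 0^2 + 4^2 + (-4)^2
= 0 + 16 + 16
= 32


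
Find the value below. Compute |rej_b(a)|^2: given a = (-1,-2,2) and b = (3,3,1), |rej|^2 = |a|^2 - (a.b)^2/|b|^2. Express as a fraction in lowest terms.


|a|^2 = (-1)^2 + (-2)^2 + 2^2 = 9
|b|^2 = 3^2 + 3^2 + 1^2 = 19
a . b = (-1)*3 + (-2)*3 + 2*1 = -7
(a.b)^2 = (-7)^2 = 49
|rej|^2 = 9 - 49/19
= (171 - 49)/19
= 122/19
In lowest terms: 122/19


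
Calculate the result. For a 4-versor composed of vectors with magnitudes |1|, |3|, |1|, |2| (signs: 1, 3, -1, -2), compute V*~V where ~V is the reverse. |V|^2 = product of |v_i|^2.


Each vector v_i has |v_i|^2 = s_i^2
Squared scales: 1^2 = 1, 3^2 = 9, (-1)^2 = 1, (-2)^2 = 4
|V|^2 = 1 * 9 * 1 * 4
= 36


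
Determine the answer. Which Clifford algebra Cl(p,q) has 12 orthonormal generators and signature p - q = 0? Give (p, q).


We need p + q = 12 and p - q = 0.
Adding: 2p = 12 + 0 = 12, so p = 6.
Then q = 12 - 6 = 6.
(p, q) = (6, 6)


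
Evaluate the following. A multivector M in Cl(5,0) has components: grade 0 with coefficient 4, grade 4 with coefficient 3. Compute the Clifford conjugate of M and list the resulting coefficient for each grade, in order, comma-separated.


Clifford conjugate sign for grade k: (-1)^(k(k+1)/2)
Grade 0: (-1)^(0*1/2) = (-1)^0 = 1, coeff 4 -> 4
Grade 4: (-1)^(4*5/2) = (-1)^10 = 1, coeff 3 -> 3
Conjugated coefficients: 4, 3


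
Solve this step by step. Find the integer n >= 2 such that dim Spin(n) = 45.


dim Spin(n) = dim so(n) = n(n-1)/2.
Solve n(n-1)/2 = 45, i.e. n^2 - n - 90 = 0.
Discriminant = 1 + 8*45 = 361
n = (1 + sqrt(361))/2 = (1 + 19)/2 = 10


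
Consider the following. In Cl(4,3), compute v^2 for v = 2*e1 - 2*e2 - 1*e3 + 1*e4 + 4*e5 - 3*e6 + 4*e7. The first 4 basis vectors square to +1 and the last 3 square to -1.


v^2 = sum of c_i^2 * e_i^2
Positive signature terms (e_i^2 = +1): 2^2 + (-2)^2 + (-1)^2 + 1^2 = 10
Negative signature terms (e_j^2 = -1): 4^2 + (-3)^2 + 4^2 = 41
v^2 = 10 - 41 = -31


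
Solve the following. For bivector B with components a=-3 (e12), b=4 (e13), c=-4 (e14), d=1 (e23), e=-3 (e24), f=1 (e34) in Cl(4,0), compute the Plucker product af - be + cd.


Plucker relation: af - be + cd
a*f = (-3)*1 = -3
b*e = 4*(-3) = -12
c*d = (-4)*1 = -4
af - be + cd = -3 - (-12) + (-4)
= 5


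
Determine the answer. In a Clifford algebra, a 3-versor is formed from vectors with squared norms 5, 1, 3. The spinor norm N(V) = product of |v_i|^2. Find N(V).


Spinor norm N(V) = |v1|^2 * |v2|^2 * ... * |v3|^2
= 5 * 1 * 3
Running product: 5, 5, 15
N(V) = 15


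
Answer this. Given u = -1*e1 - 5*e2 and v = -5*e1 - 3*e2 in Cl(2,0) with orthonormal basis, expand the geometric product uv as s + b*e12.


Expand: (-1*e1 - 5*e2)(-5*e1 - 3*e2)
= (-1)*(-5)*e1e1 + (-1)*(-3)*e1e2 + (-5)*(-5)*e2e1 + (-5)*(-3)*e2e2
Using e1^2 = e2^2 = 1, e2e1 = -e1e2:
Scalar part s = (-1)*(-5) + (-5)*(-3) = 5 + 15 = 20
Bivector part b = (-1)*(-3) - (-5)*(-5) = 3 - 25 = -22
uv = 20 - 22*e12


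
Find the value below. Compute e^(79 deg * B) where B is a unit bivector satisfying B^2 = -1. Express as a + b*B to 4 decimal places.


For a unit bivector B with B^2 = -1, the exponential series gives
e^(theta*B) = cos(theta) + sin(theta)*B (the GA analogue of Euler's formula).
theta = 79 degrees = 1.37881 rad
cos(79 deg) = 0.1908
sin(79 deg) = 0.9816
exp(theta*B) = 0.1908 + 0.9816*B


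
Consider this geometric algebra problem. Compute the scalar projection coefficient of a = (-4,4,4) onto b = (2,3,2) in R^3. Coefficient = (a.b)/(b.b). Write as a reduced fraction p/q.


Projection coefficient = (a . b) / (b . b)
a . b = (-4)*2 + 4*3 + 4*2
= -8 + 12 + 8 = 12
b . b = 2^2 + 3^2 + 2^2
= 4 + 9 + 4 = 17
Coefficient = 12/17
In lowest terms: 12/17


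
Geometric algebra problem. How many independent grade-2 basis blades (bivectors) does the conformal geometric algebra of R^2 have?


The conformal model of R^2 uses Cl(3,1) with m = 2 + 2 = 4 generators.
Number of grade-2 blades = C(m, 2) = C(4, 2)
= 4*3/2 = 6


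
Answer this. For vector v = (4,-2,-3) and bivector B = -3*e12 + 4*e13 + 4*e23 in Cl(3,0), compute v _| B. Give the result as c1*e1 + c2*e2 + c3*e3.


Left contraction v _| B = <vB>_1 (grade-1 part of the geometric product vB).
Using e1_|e12 = e2, e2_|e12 = -e1, e1_|e13 = e3, e3_|e13 = -e1, e2_|e23 = e3, e3_|e23 = -e2:
e1 coeff: -v2*b12 - v3*b13 = -(-2)*(-3) - (-3)*(4) = 6
e2 coeff: v1*b12 - v3*b23 = (4)*(-3) - (-3)*(4) = 0
e3 coeff: v1*b13 + v2*b23 = (4)*(4) + (-2)*(4) = 8
v _| B = 6*e1 + 0*e2 + 8*e3


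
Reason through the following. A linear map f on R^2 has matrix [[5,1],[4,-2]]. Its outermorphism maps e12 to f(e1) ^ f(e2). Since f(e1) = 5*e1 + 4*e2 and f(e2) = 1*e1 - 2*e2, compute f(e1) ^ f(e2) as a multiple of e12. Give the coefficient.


The outermorphism of a linear map f sends e1^e2 to f(e1)^f(e2).
f(e1) = 5*e1 + 4*e2
f(e2) = 1*e1 - 2*e2
f(e1) ^ f(e2) = (5*e1 + 4*e2) ^ (1*e1 - 2*e2)
= 5*(-2)*e12 + 4*1*e21
= (-10 - 4)*e12
= -14*e12
Coefficient = -14


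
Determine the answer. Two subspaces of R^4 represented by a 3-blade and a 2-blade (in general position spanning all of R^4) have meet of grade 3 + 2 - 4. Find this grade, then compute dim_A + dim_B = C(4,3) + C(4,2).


Meet grade = grade(A) + grade(B) - n
= 3 + 2 - 4 = 1
C(4,3) = 4
C(4,2) = 6
dim_A + dim_B = 4 + 6 = 10


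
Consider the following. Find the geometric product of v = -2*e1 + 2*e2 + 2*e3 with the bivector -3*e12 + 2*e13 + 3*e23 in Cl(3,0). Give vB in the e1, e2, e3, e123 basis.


vB has grade-1 (vector) and grade-3 (trivector) parts: vB = (v _| B) + (v ^ B).
Vector part <vB>_1:
  e1: -v2*b12 - v3*b13 = -(2)*(-3) - (2)*(2) = 2
  e2: v1*b12 - v3*b23 = (-2)*(-3) - (2)*(3) = 0
  e3: v1*b13 + v2*b23 = (-2)*(2) + (2)*(3) = 2
Trivector part <vB>_3:
  e123: v1*b23 - v2*b13 + v3*b12 = (-2)*(3) - (2)*(2) + (2)*(-3) = -16
vB = 2*e1 + 0*e2 + 2*e3 - 16*e123


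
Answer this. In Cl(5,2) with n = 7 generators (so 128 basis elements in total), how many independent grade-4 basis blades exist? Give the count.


Number of grade-k basis blades in Cl(p,q) with n = p + q is C(n, k).
n = 5 + 2 = 7
C(7, 4) = 7! / (4! * 3!)
= 5040 / (24 * 6)
= 35


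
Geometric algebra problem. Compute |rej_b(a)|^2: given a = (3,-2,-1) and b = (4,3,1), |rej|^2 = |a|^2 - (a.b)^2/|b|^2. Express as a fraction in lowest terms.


|a|^2 = 3^2 + (-2)^2 + (-1)^2 = 14
|b|^2 = 4^2 + 3^2 + 1^2 = 26
a . b = 3*4 + (-2)*3 + (-1)*1 = 5
(a.b)^2 = 5^2 = 25
|rej|^2 = 14 - 25/26
= (364 - 25)/26
= 339/26
In lowest terms: 339/26


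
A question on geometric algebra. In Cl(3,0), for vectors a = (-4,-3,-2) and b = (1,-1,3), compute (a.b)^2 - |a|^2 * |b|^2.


a . b = (-4)*1 + (-3)*(-1) + (-2)*3
= -4 + 3 + (-6) = -7
|a|^2 = (-4)^2 + (-3)^2 + (-2)^2 = 29
|b|^2 = 1^2 + (-1)^2 + 3^2 = 11
(a.b)^2 = (-7)^2 = 49
|a|^2 * |b|^2 = 29 * 11 = 319
Result = 49 - 319 = -270


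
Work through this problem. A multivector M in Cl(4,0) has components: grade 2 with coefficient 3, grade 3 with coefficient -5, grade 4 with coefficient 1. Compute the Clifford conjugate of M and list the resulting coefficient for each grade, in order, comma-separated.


Clifford conjugate sign for grade k: (-1)^(k(k+1)/2)
Grade 2: (-1)^(2*3/2) = (-1)^3 = -1, coeff 3 -> -3
Grade 3: (-1)^(3*4/2) = (-1)^6 = 1, coeff -5 -> -5
Grade 4: (-1)^(4*5/2) = (-1)^10 = 1, coeff 1 -> 1
Conjugated coefficients: -3, -5, 1


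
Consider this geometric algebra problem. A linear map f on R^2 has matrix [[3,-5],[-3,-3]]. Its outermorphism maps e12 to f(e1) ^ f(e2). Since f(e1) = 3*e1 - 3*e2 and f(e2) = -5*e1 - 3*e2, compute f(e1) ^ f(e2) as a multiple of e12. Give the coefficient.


The outermorphism of a linear map f sends e1^e2 to f(e1)^f(e2).
f(e1) = 3*e1 - 3*e2
f(e2) = -5*e1 - 3*e2
f(e1) ^ f(e2) = (3*e1 - 3*e2) ^ (-5*e1 - 3*e2)
= 3*(-3)*e12 + (-3)*(-5)*e21
= (-9 - 15)*e12
= -24*e12
Coefficient = -24


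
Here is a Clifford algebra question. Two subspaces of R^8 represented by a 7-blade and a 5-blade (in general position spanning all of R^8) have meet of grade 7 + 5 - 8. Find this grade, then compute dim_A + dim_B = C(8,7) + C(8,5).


Meet grade = grade(A) + grade(B) - n
= 7 + 5 - 8 = 4
C(8,7) = 8
C(8,5) = 56
dim_A + dim_B = 8 + 56 = 64


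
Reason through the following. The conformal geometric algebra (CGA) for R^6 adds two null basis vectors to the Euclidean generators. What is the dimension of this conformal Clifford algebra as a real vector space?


The conformal model of R^6 uses Cl(7,1): the 6 Euclidean generators plus two extra orthogonal generators e+ (e+^2 = +1) and e- (e-^2 = -1), from which the null vectors e0, einf are built.
Number of generators m = 6 + 2 = 8.
dim Cl(p,q) = 2^m = 2^8 = 256


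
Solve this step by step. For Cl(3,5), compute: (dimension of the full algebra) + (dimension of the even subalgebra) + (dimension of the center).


n = 3 + 5 = 8
Total dim = 2^8 = 256
Even subalgebra dim = 2^7 = 128
n is even, so center dim = 1
Sum = 256 + 128 + 1 = 385


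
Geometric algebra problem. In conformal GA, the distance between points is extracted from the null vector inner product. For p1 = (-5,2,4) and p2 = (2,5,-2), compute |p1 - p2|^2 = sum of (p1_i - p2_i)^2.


p1 - p2 = (-7, -3, 6)
|p1 - p2|^2 = (-7)^2 + (-3)^2 + 6^2
= 49 + 9 + 36
= 94


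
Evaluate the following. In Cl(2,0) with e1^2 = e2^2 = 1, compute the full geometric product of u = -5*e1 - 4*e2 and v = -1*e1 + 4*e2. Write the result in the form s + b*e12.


Expand: (-5*e1 - 4*e2)(-1*e1 + 4*e2)
= (-5)*(-1)*e1e1 + (-5)*4*e1e2 + (-4)*(-1)*e2e1 + (-4)*4*e2e2
Using e1^2 = e2^2 = 1, e2e1 = -e1e2:
Scalar part s = (-5)*(-1) + (-4)*4 = 5 + (-16) = -11
Bivector part b = (-5)*4 - (-4)*(-1) = -20 - 4 = -24
uv = -11 - 24*e12


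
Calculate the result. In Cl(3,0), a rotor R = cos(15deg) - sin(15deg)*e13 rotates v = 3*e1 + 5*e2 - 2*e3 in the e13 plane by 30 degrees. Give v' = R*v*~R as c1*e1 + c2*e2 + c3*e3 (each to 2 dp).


Rotor R = cos(15deg) - sin(15deg)*e13
Rotation angle theta = 2 * 15 = 30 degrees in the e13 plane (e1 -> e3).
The component perpendicular to the plane (e2) is invariant: v'_2 = v2 = 5.00
cos(30deg) = 0.8660, sin(30deg) = 0.5000
v'_1 = v1*cos(theta) - v3*sin(theta) = 3*0.8660 - (-2)*0.5000 = 3.60
v'_3 = v1*sin(theta) + v3*cos(theta) = 3*0.5000 + (-2)*0.8660 = -0.23
v' = 3.60*e1 + 5.00*e2 - 0.23*e3


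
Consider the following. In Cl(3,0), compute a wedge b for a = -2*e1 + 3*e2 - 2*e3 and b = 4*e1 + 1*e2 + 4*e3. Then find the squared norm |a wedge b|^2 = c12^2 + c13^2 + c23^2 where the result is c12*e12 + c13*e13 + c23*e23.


a wedge b = (a1*b2 - a2*b1)*e12 + (a1*b3 - a3*b1)*e13 + (a2*b3 - a3*b2)*e23
e12 coeff: (-2)*1 - 3*4 = -2 - 12 = -14
e13 coeff: (-2)*4 - (-2)*4 = -8 - (-8) = 0
e23 coeff: 3*4 - (-2)*1 = 12 - (-2) = 14
|a wedge b|^2 = (-14)^2 + 0^2 + 14^2
= 196 + 0 + 196
= 392


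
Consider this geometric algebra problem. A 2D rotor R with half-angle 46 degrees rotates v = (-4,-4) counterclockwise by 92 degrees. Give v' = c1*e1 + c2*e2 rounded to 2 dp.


Rotor R = cos(46deg) - sin(46deg)*e12
Rotation angle theta = 2 * 46 = 92 degrees
v' = R*v*~R rotates v by theta.
cos(92deg) = -0.0349, sin(92deg) = 0.9994
v'_1 = -4*cos(92deg) - (-4)*sin(92deg)
= -4*(-0.0349) - (-4)*0.9994
= 4.14
v'_2 = -4*sin(92deg) + (-4)*cos(92deg)
= -4*0.9994 + (-4)*(-0.0349)
= -3.86
v' = 4.14*e1 - 3.86*e2


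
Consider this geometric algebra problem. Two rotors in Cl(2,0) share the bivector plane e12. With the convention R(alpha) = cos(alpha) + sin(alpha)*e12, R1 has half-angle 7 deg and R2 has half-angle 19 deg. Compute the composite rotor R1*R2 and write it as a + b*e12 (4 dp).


Same-plane rotors commute and their half-angles add:
R1*R2 = cos(a1 + a2) + sin(a1 + a2)*e12.
a1 + a2 = 7 + 19 = 26 deg
cos(26 deg) = 0.8988
sin(26 deg) = 0.4384
R1*R2 = 0.8988 + 0.4384*e12


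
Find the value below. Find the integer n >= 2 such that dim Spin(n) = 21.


dim Spin(n) = dim so(n) = n(n-1)/2.
Solve n(n-1)/2 = 21, i.e. n^2 - n - 42 = 0.
Discriminant = 1 + 8*21 = 169
n = (1 + sqrt(169))/2 = (1 + 13)/2 = 7


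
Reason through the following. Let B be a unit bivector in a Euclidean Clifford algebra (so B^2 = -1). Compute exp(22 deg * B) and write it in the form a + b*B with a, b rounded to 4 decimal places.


For a unit bivector B with B^2 = -1, the exponential series gives
e^(theta*B) = cos(theta) + sin(theta)*B (the GA analogue of Euler's formula).
theta = 22 degrees = 0.383972 rad
cos(22 deg) = 0.9272
sin(22 deg) = 0.3746
exp(theta*B) = 0.9272 + 0.3746*B


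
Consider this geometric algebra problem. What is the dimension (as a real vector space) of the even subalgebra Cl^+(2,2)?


Even subalgebra dimension = 2^(n-1)
n = 2 + 2 = 4
2^(4 - 1) = 2^3 = 8
Verification: sum of C(4,k) for even k = 1 + 6 + 1 = 8
Result = 8


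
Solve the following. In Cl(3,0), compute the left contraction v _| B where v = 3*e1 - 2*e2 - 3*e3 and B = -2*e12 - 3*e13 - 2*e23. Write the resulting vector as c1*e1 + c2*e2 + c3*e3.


Left contraction v _| B = <vB>_1 (grade-1 part of the geometric product vB).
Using e1_|e12 = e2, e2_|e12 = -e1, e1_|e13 = e3, e3_|e13 = -e1, e2_|e23 = e3, e3_|e23 = -e2:
e1 coeff: -v2*b12 - v3*b13 = -(-2)*(-2) - (-3)*(-3) = -13
e2 coeff: v1*b12 - v3*b23 = (3)*(-2) - (-3)*(-2) = -12
e3 coeff: v1*b13 + v2*b23 = (3)*(-3) + (-2)*(-2) = -5
v _| B = -13*e1 - 12*e2 - 5*e3


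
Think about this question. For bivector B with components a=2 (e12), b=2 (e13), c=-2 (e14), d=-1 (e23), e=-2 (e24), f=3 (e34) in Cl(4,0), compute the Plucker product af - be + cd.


Plucker relation: af - be + cd
a*f = 2*3 = 6
b*e = 2*(-2) = -4
c*d = (-2)*(-1) = 2
af - be + cd = 6 - (-4) + 2
= 12


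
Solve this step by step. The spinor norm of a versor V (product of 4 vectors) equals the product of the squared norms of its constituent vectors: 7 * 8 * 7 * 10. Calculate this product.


Spinor norm N(V) = |v1|^2 * |v2|^2 * ... * |v4|^2
= 7 * 8 * 7 * 10
Running product: 7, 56, 392, 3920
N(V) = 3920


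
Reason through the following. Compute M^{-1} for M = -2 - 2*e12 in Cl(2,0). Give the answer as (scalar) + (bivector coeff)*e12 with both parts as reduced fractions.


M = -2 - 2*e12, where e12^2 = -1.
Since M commutes with its reverse ~M = a - b*e12, M * ~M = a^2 - b^2*e12^2 = a^2 + b^2.
So M^{-1} = ~M / (a^2 + b^2) = (a - b*e12)/(a^2 + b^2).
a^2 + b^2 = 4 + 4 = 8
Scalar part = -2/8 = -1/4
Bivector coeff = 2/8 = 1/4
M^{-1} = -1/4 + 1/4*e12


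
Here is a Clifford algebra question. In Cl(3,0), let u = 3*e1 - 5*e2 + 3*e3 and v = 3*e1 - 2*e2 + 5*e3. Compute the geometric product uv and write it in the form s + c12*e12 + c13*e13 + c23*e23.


In Cl(3,0): e_i^2 = 1, e_ie_j = -e_je_i for i != j.
Scalar part = u . v = 3*3 + (-5)*(-2) + 3*5
= 9 + 10 + 15 = 34
e12 coeff = 3*(-2) - (-5)*3 = -6 - (-15) = 9
e13 coeff = 3*5 - 3*3 = 15 - 9 = 6
e23 coeff = (-5)*5 - 3*(-2) = -25 - (-6) = -19
uv = 34 + 9*e12 + 6*e13 - 19*e23


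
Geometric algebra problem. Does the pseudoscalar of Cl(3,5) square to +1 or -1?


The pseudoscalar I = e1...e_n (product of all n generators) of Cl(p,q) satisfies I^2 = (-1)^(q + n(n-1)/2).
p = 3, q = 5, n = p + q = 8
n(n-1)/2 = 8 * 7 / 2 = 28
Exponent = q + n(n-1)/2 = 5 + 28 = 33
I^2 = (-1)^33 = -1


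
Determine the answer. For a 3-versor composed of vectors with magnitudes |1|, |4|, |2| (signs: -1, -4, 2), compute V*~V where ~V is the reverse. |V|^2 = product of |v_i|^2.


Each vector v_i has |v_i|^2 = s_i^2
Squared scales: (-1)^2 = 1, (-4)^2 = 16, 2^2 = 4
|V|^2 = 1 * 16 * 4
= 64


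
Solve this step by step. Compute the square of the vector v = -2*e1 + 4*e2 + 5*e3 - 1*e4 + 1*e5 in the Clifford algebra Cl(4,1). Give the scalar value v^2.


v^2 = sum of c_i^2 * e_i^2
Positive signature terms (e_i^2 = +1): (-2)^2 + 4^2 + 5^2 + (-1)^2 = 46
Negative signature terms (e_j^2 = -1): 1^2 = 1
v^2 = 46 - 1 = 45


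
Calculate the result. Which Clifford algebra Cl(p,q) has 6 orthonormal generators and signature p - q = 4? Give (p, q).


We need p + q = 6 and p - q = 4.
Adding: 2p = 6 + 4 = 10, so p = 5.
Then q = 6 - 5 = 1.
(p, q) = (5, 1)


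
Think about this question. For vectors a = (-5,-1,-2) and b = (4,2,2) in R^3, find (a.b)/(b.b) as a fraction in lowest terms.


Projection coefficient = (a . b) / (b . b)
a . b = (-5)*4 + (-1)*2 + (-2)*2
= -20 + (-2) + (-4) = -26
b . b = 4^2 + 2^2 + 2^2
= 16 + 4 + 4 = 24
Coefficient = -26/24
In lowest terms: -13/12


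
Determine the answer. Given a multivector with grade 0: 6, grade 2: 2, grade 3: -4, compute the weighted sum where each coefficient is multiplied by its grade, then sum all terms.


Grade-weighted sum = sum of grade_k * coefficient_k
0*6 = 0
2*2 = 4
3*(-4) = -12
Total = 0 + 4 + (-12) = -8


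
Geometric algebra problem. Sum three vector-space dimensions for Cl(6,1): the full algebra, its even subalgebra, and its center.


n = 6 + 1 = 7
Total dim = 2^7 = 128
Even subalgebra dim = 2^6 = 64
n is odd, so center dim = 2
Sum = 128 + 64 + 2 = 194


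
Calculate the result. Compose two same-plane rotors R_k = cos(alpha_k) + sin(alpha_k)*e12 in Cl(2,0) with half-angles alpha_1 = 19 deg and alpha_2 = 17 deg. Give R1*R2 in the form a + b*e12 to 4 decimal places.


Same-plane rotors commute and their half-angles add:
R1*R2 = cos(a1 + a2) + sin(a1 + a2)*e12.
a1 + a2 = 19 + 17 = 36 deg
cos(36 deg) = 0.8090
sin(36 deg) = 0.5878
R1*R2 = 0.8090 + 0.5878*e12


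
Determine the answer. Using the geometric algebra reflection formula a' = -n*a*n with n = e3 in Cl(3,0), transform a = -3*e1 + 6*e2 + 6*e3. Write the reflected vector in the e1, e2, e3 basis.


Reflection formula: a' = -n*a*n, with n = e3 (unit vector, n^2 = 1).
For reflection through hyperplane perp to e3:
The component along e3 flips sign, others stay.
a = (-3, 6, 6)
a' = (-3, 6, -6)
a' = -3*e1 + 6*e2 - 6*e3


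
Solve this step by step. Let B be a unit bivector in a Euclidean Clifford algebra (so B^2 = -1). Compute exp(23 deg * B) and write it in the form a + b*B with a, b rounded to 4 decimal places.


For a unit bivector B with B^2 = -1, the exponential series gives
e^(theta*B) = cos(theta) + sin(theta)*B (the GA analogue of Euler's formula).
theta = 23 degrees = 0.401426 rad
cos(23 deg) = 0.9205
sin(23 deg) = 0.3907
exp(theta*B) = 0.9205 + 0.3907*B


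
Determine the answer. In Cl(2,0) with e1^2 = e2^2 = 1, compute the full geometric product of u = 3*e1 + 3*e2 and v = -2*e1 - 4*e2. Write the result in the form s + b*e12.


Expand: (3*e1 + 3*e2)(-2*e1 - 4*e2)
= 3*(-2)*e1e1 + 3*(-4)*e1e2 + 3*(-2)*e2e1 + 3*(-4)*e2e2
Using e1^2 = e2^2 = 1, e2e1 = -e1e2:
Scalar part s = 3*(-2) + 3*(-4) = -6 + (-12) = -18
Bivector part b = 3*(-4) - 3*(-2) = -12 - (-6) = -6
uv = -18 - 6*e12


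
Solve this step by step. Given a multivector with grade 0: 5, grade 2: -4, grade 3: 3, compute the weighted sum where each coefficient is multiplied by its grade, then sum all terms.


Grade-weighted sum = sum of grade_k * coefficient_k
0*5 = 0
2*(-4) = -8
3*3 = 9
Total = 0 + (-8) + 9 = 1


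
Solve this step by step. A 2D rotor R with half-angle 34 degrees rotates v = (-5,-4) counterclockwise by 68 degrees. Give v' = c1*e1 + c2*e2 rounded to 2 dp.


Rotor R = cos(34deg) - sin(34deg)*e12
Rotation angle theta = 2 * 34 = 68 degrees
v' = R*v*~R rotates v by theta.
cos(68deg) = 0.3746, sin(68deg) = 0.9272
v'_1 = -5*cos(68deg) - (-4)*sin(68deg)
= -5*0.3746 - (-4)*0.9272
= 1.84
v'_2 = -5*sin(68deg) + (-4)*cos(68deg)
= -5*0.9272 + (-4)*0.3746
= -6.13
v' = 1.84*e1 - 6.13*e2


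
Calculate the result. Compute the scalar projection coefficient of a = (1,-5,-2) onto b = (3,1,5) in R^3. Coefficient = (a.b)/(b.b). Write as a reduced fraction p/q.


Projection coefficient = (a . b) / (b . b)
a . b = 1*3 + (-5)*1 + (-2)*5
= 3 + (-5) + (-10) = -12
b . b = 3^2 + 1^2 + 5^2
= 9 + 1 + 25 = 35
Coefficient = -12/35
In lowest terms: -12/35


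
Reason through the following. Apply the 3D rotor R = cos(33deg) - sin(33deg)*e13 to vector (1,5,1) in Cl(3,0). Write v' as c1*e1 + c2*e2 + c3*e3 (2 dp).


Rotor R = cos(33deg) - sin(33deg)*e13
Rotation angle theta = 2 * 33 = 66 degrees in the e13 plane (e1 -> e3).
The component perpendicular to the plane (e2) is invariant: v'_2 = v2 = 5.00
cos(66deg) = 0.4067, sin(66deg) = 0.9135
v'_1 = v1*cos(theta) - v3*sin(theta) = 1*0.4067 - 1*0.9135 = -0.51
v'_3 = v1*sin(theta) + v3*cos(theta) = 1*0.9135 + 1*0.4067 = 1.32
v' = -0.51*e1 + 5.00*e2 + 1.32*e3


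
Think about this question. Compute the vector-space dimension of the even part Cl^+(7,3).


Even subalgebra dimension = 2^(n-1)
n = 7 + 3 = 10
2^(10 - 1) = 2^9 = 512
Verification: sum of C(10,k) for even k = 1 + 45 + 210 + 210 + 45 + 1 = 512
Result = 512


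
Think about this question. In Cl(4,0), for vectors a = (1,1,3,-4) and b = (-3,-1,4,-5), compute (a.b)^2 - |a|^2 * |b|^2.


a . b = 1*(-3) + 1*(-1) + 3*4 + (-4)*(-5)
= -3 + (-1) + 12 + 20 = 28
|a|^2 = 1^2 + 1^2 + 3^2 + (-4)^2 = 27
|b|^2 = (-3)^2 + (-1)^2 + 4^2 + (-5)^2 = 51
(a.b)^2 = 28^2 = 784
|a|^2 * |b|^2 = 27 * 51 = 1377
Result = 784 - 1377 = -593


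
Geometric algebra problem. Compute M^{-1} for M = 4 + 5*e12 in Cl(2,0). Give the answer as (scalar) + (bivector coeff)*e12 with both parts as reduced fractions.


M = 4 + 5*e12, where e12^2 = -1.
Since M commutes with its reverse ~M = a - b*e12, M * ~M = a^2 - b^2*e12^2 = a^2 + b^2.
So M^{-1} = ~M / (a^2 + b^2) = (a - b*e12)/(a^2 + b^2).
a^2 + b^2 = 16 + 25 = 41
Scalar part = 4/41 = 4/41
Bivector coeff = -5/41 = -5/41
M^{-1} = 4/41 - 5/41*e12


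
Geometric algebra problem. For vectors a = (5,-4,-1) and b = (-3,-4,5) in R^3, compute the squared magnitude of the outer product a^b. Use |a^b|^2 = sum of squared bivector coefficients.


a wedge b = (a1*b2 - a2*b1)*e12 + (a1*b3 - a3*b1)*e13 + (a2*b3 - a3*b2)*e23
e12 coeff: 5*(-4) - (-4)*(-3) = -20 - 12 = -32
e13 coeff: 5*5 - (-1)*(-3) = 25 - 3 = 22
e23 coeff: (-4)*5 - (-1)*(-4) = -20 - 4 = -24
|a wedge b|^2 = (-32)^2 + 22^2 + (-24)^2
= 1024 + 484 + 576
= 2084


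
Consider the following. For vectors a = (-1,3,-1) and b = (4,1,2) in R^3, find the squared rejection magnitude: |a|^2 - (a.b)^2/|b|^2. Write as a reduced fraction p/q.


|a|^2 = (-1)^2 + 3^2 + (-1)^2 = 11
|b|^2 = 4^2 + 1^2 + 2^2 = 21
a . b = (-1)*4 + 3*1 + (-1)*2 = -3
(a.b)^2 = (-3)^2 = 9
|rej|^2 = 11 - 9/21
= (231 - 9)/21
= 222/21
In lowest terms: 74/7


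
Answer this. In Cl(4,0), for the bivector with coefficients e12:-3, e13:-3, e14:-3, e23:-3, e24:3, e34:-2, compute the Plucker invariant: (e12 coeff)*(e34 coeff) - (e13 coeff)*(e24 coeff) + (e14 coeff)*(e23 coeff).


Plucker relation: af - be + cd
a*f = (-3)*(-2) = 6
b*e = (-3)*3 = -9
c*d = (-3)*(-3) = 9
af - be + cd = 6 - (-9) + 9
= 24


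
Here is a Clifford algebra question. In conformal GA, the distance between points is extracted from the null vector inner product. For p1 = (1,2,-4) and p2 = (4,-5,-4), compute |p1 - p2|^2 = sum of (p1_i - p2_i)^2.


p1 - p2 = (-3, 7, 0)
|p1 - p2|^2 = (-3)^2 + 7^2 + 0^2
= 9 + 49 + 0
= 58


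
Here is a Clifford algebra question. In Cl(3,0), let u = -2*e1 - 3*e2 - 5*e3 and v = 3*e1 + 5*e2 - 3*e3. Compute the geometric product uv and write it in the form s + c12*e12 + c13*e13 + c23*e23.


In Cl(3,0): e_i^2 = 1, e_ie_j = -e_je_i for i != j.
Scalar part = u . v = (-2)*3 + (-3)*5 + (-5)*(-3)
= -6 + (-15) + 15 = -6
e12 coeff = (-2)*5 - (-3)*3 = -10 - (-9) = -1
e13 coeff = (-2)*(-3) - (-5)*3 = 6 - (-15) = 21
e23 coeff = (-3)*(-3) - (-5)*5 = 9 - (-25) = 34
uv = -6 - 1*e12 + 21*e13 + 34*e23


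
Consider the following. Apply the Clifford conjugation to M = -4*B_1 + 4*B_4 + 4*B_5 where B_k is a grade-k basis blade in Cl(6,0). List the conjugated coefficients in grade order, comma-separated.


Clifford conjugate sign for grade k: (-1)^(k(k+1)/2)
Grade 1: (-1)^(1*2/2) = (-1)^1 = -1, coeff -4 -> 4
Grade 4: (-1)^(4*5/2) = (-1)^10 = 1, coeff 4 -> 4
Grade 5: (-1)^(5*6/2) = (-1)^15 = -1, coeff 4 -> -4
Conjugated coefficients: 4, 4, -4


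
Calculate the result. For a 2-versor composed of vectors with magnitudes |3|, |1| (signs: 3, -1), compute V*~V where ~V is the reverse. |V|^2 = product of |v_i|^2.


Each vector v_i has |v_i|^2 = s_i^2
Squared scales: 3^2 = 9, (-1)^2 = 1
|V|^2 = 9 * 1
= 9


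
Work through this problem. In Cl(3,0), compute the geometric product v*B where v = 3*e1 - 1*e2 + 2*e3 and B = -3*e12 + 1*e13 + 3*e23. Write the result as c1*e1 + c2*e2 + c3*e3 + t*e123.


vB has grade-1 (vector) and grade-3 (trivector) parts: vB = (v _| B) + (v ^ B).
Vector part <vB>_1:
  e1: -v2*b12 - v3*b13 = -(-1)*(-3) - (2)*(1) = -5
  e2: v1*b12 - v3*b23 = (3)*(-3) - (2)*(3) = -15
  e3: v1*b13 + v2*b23 = (3)*(1) + (-1)*(3) = 0
Trivector part <vB>_3:
  e123: v1*b23 - v2*b13 + v3*b12 = (3)*(3) - (-1)*(1) + (2)*(-3) = 4
vB = -5*e1 - 15*e2 + 0*e3 + 4*e123


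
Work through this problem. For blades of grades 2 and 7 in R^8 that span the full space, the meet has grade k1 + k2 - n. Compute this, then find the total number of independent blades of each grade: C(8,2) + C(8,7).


Meet grade = grade(A) + grade(B) - n
= 2 + 7 - 8 = 1
C(8,2) = 28
C(8,7) = 8
dim_A + dim_B = 28 + 8 = 36


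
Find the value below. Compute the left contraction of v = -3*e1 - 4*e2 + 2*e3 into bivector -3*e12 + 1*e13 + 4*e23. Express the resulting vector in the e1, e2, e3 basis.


Left contraction v _| B = <vB>_1 (grade-1 part of the geometric product vB).
Using e1_|e12 = e2, e2_|e12 = -e1, e1_|e13 = e3, e3_|e13 = -e1, e2_|e23 = e3, e3_|e23 = -e2:
e1 coeff: -v2*b12 - v3*b13 = -(-4)*(-3) - (2)*(1) = -14
e2 coeff: v1*b12 - v3*b23 = (-3)*(-3) - (2)*(4) = 1
e3 coeff: v1*b13 + v2*b23 = (-3)*(1) + (-4)*(4) = -19
v _| B = -14*e1 + 1*e2 - 19*e3


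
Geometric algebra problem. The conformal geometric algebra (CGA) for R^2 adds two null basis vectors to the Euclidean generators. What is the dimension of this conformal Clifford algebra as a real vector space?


The conformal model of R^2 uses Cl(3,1): the 2 Euclidean generators plus two extra orthogonal generators e+ (e+^2 = +1) and e- (e-^2 = -1), from which the null vectors e0, einf are built.
Number of generators m = 2 + 2 = 4.
dim Cl(p,q) = 2^m = 2^4 = 16


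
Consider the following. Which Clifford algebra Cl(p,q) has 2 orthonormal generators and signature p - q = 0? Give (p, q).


We need p + q = 2 and p - q = 0.
Adding: 2p = 2 + 0 = 2, so p = 1.
Then q = 2 - 1 = 1.
(p, q) = (1, 1)


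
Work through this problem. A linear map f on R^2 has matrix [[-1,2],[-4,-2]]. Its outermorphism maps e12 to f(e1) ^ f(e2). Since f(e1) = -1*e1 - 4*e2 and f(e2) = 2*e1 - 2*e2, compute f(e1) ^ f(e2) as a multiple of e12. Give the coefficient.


The outermorphism of a linear map f sends e1^e2 to f(e1)^f(e2).
f(e1) = -1*e1 - 4*e2
f(e2) = 2*e1 - 2*e2
f(e1) ^ f(e2) = (-1*e1 - 4*e2) ^ (2*e1 - 2*e2)
= (-1)*(-2)*e12 + (-4)*2*e21
= (2 - (-8))*e12
= 10*e12
Coefficient = 10


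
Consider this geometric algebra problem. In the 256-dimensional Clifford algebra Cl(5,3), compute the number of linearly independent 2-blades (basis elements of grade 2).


Number of grade-k basis blades in Cl(p,q) with n = p + q is C(n, k).
n = 5 + 3 = 8
C(8, 2) = 8! / (2! * 6!)
= 40320 / (2 * 720)
= 28


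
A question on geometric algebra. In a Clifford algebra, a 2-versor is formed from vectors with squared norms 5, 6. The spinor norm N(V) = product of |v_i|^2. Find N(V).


Spinor norm N(V) = |v1|^2 * |v2|^2 * ... * |v2|^2
= 5 * 6
Running product: 5, 30
N(V) = 30


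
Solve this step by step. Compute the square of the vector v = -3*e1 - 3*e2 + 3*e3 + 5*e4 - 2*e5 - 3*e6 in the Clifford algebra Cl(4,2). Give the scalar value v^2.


v^2 = sum of c_i^2 * e_i^2
Positive signature terms (e_i^2 = +1): (-3)^2 + (-3)^2 + 3^2 + 5^2 = 52
Negative signature terms (e_j^2 = -1): (-2)^2 + (-3)^2 = 13
v^2 = 52 - 13 = 39


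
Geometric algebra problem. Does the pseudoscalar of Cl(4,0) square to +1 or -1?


The pseudoscalar I = e1...e_n (product of all n generators) of Cl(p,q) satisfies I^2 = (-1)^(q + n(n-1)/2).
p = 4, q = 0, n = p + q = 4
n(n-1)/2 = 4 * 3 / 2 = 6
Exponent = q + n(n-1)/2 = 0 + 6 = 6
I^2 = (-1)^6 = +1


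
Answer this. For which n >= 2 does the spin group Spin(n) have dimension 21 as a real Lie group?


dim Spin(n) = dim so(n) = n(n-1)/2.
Solve n(n-1)/2 = 21, i.e. n^2 - n - 42 = 0.
Discriminant = 1 + 8*21 = 169
n = (1 + sqrt(169))/2 = (1 + 13)/2 = 7


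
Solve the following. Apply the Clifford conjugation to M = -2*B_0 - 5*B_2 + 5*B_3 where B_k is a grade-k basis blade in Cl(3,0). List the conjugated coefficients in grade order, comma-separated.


Clifford conjugate sign for grade k: (-1)^(k(k+1)/2)
Grade 0: (-1)^(0*1/2) = (-1)^0 = 1, coeff -2 -> -2
Grade 2: (-1)^(2*3/2) = (-1)^3 = -1, coeff -5 -> 5
Grade 3: (-1)^(3*4/2) = (-1)^6 = 1, coeff 5 -> 5
Conjugated coefficients: -2, 5, 5


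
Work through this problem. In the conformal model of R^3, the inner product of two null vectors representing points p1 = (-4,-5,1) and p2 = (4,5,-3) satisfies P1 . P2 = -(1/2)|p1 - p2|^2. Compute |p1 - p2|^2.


p1 - p2 = (-8, -10, 4)
|p1 - p2|^2 = (-8)^2 + (-10)^2 + 4^2
= 64 + 100 + 16
= 180


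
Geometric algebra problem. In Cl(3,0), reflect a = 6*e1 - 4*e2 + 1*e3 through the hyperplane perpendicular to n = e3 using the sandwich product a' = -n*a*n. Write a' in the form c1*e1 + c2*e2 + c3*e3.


Reflection formula: a' = -n*a*n, with n = e3 (unit vector, n^2 = 1).
For reflection through hyperplane perp to e3:
The component along e3 flips sign, others stay.
a = (6, -4, 1)
a' = (6, -4, -1)
a' = 6*e1 - 4*e2 - 1*e3


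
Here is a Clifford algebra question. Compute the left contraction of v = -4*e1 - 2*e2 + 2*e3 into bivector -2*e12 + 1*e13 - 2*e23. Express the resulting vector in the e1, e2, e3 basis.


Left contraction v _| B = <vB>_1 (grade-1 part of the geometric product vB).
Using e1_|e12 = e2, e2_|e12 = -e1, e1_|e13 = e3, e3_|e13 = -e1, e2_|e23 = e3, e3_|e23 = -e2:
e1 coeff: -v2*b12 - v3*b13 = -(-2)*(-2) - (2)*(1) = -6
e2 coeff: v1*b12 - v3*b23 = (-4)*(-2) - (2)*(-2) = 12
e3 coeff: v1*b13 + v2*b23 = (-4)*(1) + (-2)*(-2) = 0
v _| B = -6*e1 + 12*e2 + 0*e3


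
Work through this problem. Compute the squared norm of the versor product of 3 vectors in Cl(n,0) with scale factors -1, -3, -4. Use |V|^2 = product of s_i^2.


Each vector v_i has |v_i|^2 = s_i^2
Squared scales: (-1)^2 = 1, (-3)^2 = 9, (-4)^2 = 16
|V|^2 = 1 * 9 * 16
= 144


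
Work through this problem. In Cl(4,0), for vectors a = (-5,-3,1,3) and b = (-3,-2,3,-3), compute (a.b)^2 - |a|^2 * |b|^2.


a . b = (-5)*(-3) + (-3)*(-2) + 1*3 + 3*(-3)
= 15 + 6 + 3 + (-9) = 15
|a|^2 = (-5)^2 + (-3)^2 + 1^2 + 3^2 = 44
|b|^2 = (-3)^2 + (-2)^2 + 3^2 + (-3)^2 = 31
(a.b)^2 = 15^2 = 225
|a|^2 * |b|^2 = 44 * 31 = 1364
Result = 225 - 1364 = -1139


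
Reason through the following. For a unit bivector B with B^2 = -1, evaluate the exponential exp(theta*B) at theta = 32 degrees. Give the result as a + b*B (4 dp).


For a unit bivector B with B^2 = -1, the exponential series gives
e^(theta*B) = cos(theta) + sin(theta)*B (the GA analogue of Euler's formula).
theta = 32 degrees = 0.558505 rad
cos(32 deg) = 0.8480
sin(32 deg) = 0.5299
exp(theta*B) = 0.8480 + 0.5299*B


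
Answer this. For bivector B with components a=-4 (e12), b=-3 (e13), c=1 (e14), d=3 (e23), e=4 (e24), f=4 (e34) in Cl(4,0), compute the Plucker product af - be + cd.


Plucker relation: af - be + cd
a*f = (-4)*4 = -16
b*e = (-3)*4 = -12
c*d = 1*3 = 3
af - be + cd = -16 - (-12) + 3
= -1


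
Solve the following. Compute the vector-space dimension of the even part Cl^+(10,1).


Even subalgebra dimension = 2^(n-1)
n = 10 + 1 = 11
2^(11 - 1) = 2^10 = 1024
Verification: sum of C(11,k) for even k = 1 + 55 + 330 + 462 + 165 + 11 = 1024
Result = 1024


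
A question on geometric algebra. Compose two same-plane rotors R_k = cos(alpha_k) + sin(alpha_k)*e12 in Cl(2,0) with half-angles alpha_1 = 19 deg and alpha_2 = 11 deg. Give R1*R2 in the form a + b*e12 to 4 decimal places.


Same-plane rotors commute and their half-angles add:
R1*R2 = cos(a1 + a2) + sin(a1 + a2)*e12.
a1 + a2 = 19 + 11 = 30 deg
cos(30 deg) = 0.8660
sin(30 deg) = 0.5000
R1*R2 = 0.8660 + 0.5000*e12


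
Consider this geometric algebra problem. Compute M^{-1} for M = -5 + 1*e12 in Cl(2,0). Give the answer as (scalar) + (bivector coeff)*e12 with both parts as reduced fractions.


M = -5 + 1*e12, where e12^2 = -1.
Since M commutes with its reverse ~M = a - b*e12, M * ~M = a^2 - b^2*e12^2 = a^2 + b^2.
So M^{-1} = ~M / (a^2 + b^2) = (a - b*e12)/(a^2 + b^2).
a^2 + b^2 = 25 + 1 = 26
Scalar part = -5/26 = -5/26
Bivector coeff = -1/26 = -1/26
M^{-1} = -5/26 - 1/26*e12


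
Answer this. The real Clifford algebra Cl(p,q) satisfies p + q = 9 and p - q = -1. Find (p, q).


We need p + q = 9 and p - q = -1.
Adding: 2p = 9 + (-1) = 8, so p = 4.
Then q = 9 - 4 = 5.
(p, q) = (4, 5)


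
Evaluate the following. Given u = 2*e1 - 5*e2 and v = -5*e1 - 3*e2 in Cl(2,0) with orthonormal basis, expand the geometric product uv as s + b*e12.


Expand: (2*e1 - 5*e2)(-5*e1 - 3*e2)
= 2*(-5)*e1e1 + 2*(-3)*e1e2 + (-5)*(-5)*e2e1 + (-5)*(-3)*e2e2
Using e1^2 = e2^2 = 1, e2e1 = -e1e2:
Scalar part s = 2*(-5) + (-5)*(-3) = -10 + 15 = 5
Bivector part b = 2*(-3) - (-5)*(-5) = -6 - 25 = -31
uv = 5 - 31*e12


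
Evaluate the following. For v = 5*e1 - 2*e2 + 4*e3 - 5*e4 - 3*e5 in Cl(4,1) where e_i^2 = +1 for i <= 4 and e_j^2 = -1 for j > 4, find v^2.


v^2 = sum of c_i^2 * e_i^2
Positive signature terms (e_i^2 = +1): 5^2 + (-2)^2 + 4^2 + (-5)^2 = 70
Negative signature terms (e_j^2 = -1): (-3)^2 = 9
v^2 = 70 - 9 = 61


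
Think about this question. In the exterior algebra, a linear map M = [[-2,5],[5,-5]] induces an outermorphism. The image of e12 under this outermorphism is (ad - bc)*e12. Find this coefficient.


The outermorphism of a linear map f sends e1^e2 to f(e1)^f(e2).
f(e1) = -2*e1 + 5*e2
f(e2) = 5*e1 - 5*e2
f(e1) ^ f(e2) = (-2*e1 + 5*e2) ^ (5*e1 - 5*e2)
= (-2)*(-5)*e12 + 5*5*e21
= (10 - 25)*e12
= -15*e12
Coefficient = -15


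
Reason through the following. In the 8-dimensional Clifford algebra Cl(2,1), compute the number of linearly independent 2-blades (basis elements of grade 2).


Number of grade-k basis blades in Cl(p,q) with n = p + q is C(n, k).
n = 2 + 1 = 3
C(3, 2) = 3! / (2! * 1!)
= 6 / (2 * 1)
= 3


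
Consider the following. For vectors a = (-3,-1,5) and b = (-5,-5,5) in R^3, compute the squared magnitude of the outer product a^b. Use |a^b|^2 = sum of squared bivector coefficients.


a wedge b = (a1*b2 - a2*b1)*e12 + (a1*b3 - a3*b1)*e13 + (a2*b3 - a3*b2)*e23
e12 coeff: (-3)*(-5) - (-1)*(-5) = 15 - 5 = 10
e13 coeff: (-3)*5 - 5*(-5) = -15 - (-25) = 10
e23 coeff: (-1)*5 - 5*(-5) = -5 - (-25) = 20
|a wedge b|^2 = 10^2 + 10^2 + 20^2
= 100 + 100 + 400
= 600


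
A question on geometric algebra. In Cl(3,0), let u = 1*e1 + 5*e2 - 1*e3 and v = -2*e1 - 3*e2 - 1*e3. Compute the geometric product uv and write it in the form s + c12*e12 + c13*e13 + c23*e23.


In Cl(3,0): e_i^2 = 1, e_ie_j = -e_je_i for i != j.
Scalar part = u . v = 1*(-2) + 5*(-3) + (-1)*(-1)
= -2 + (-15) + 1 = -16
e12 coeff = 1*(-3) - 5*(-2) = -3 - (-10) = 7
e13 coeff = 1*(-1) - (-1)*(-2) = -1 - 2 = -3
e23 coeff = 5*(-1) - (-1)*(-3) = -5 - 3 = -8
uv = -16 + 7*e12 - 3*e13 - 8*e23


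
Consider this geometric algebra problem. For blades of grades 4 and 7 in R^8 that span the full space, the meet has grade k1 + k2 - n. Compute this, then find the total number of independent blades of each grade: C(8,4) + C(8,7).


Meet grade = grade(A) + grade(B) - n
= 4 + 7 - 8 = 3
C(8,4) = 70
C(8,7) = 8
dim_A + dim_B = 70 + 8 = 78


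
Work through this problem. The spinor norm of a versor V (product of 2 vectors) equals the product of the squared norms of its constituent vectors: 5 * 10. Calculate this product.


Spinor norm N(V) = |v1|^2 * |v2|^2 * ... * |v2|^2
= 5 * 10
Running product: 5, 50
N(V) = 50


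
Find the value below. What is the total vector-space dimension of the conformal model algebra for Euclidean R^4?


The conformal model of R^4 uses Cl(5,1): the 4 Euclidean generators plus two extra orthogonal generators e+ (e+^2 = +1) and e- (e-^2 = -1), from which the null vectors e0, einf are built.
Number of generators m = 4 + 2 = 6.
dim Cl(p,q) = 2^m = 2^6 = 64
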